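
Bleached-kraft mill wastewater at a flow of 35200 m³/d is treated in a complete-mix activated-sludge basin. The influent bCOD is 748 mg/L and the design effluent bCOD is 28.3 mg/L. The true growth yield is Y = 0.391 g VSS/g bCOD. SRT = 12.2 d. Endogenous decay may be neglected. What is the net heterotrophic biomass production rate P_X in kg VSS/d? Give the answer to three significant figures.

With endogenous decay neglected, the observed yield equals the true yield: Y_obs = Y = 0.391 g VSS/g bCOD.
ΔS = 748 − 28.3 = 719.7 mg/L, so the substrate removal rate is 35200 × 719.7/1000 = 25333 kg bCOD/d.
Net biomass production P_X = Y_obs × Q·(S₀ − S) = 0.3910 × 25333 = 9905 kg VSS/d.

P_X ≈ 9910 kg VSS/d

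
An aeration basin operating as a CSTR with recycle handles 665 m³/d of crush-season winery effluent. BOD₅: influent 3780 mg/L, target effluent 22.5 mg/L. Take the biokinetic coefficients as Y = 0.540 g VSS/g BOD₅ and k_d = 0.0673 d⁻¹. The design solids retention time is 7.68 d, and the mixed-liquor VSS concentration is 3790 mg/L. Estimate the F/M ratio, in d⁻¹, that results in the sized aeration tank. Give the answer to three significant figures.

From the SRT design equation V = Y Q (S₀−S) θ_c / [X (1 + k_d θ_c)] = 0.540 × 665 × (3780 − 22.5) × 7.68 / [3790 × (1 + 0.0673 × 7.68)] = 1.04×10^7 / 5749 = 1803 m³.
F/M = applied load / biomass = Q·S₀/(V·X) = 665 × 3780 / (1803 × 3790) = 0.3679 d⁻¹.

F/M ≈ 0.368 d⁻¹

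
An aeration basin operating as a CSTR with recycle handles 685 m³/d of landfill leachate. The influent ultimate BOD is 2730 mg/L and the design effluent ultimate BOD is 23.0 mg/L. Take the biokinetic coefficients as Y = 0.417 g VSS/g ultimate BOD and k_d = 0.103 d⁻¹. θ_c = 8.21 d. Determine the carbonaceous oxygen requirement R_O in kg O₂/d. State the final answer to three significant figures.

R_O ≈ 1260 kg O₂/d

Y_obs = Y / (1 + k_d θ_c) = 0.417 / (1 + 0.103 × 8.21) = 0.417 / 1.846 = 0.2259.
Mass of ultimate BOD removed per day: Q(S₀ − S) = 685 × 2707 g/m³ = 1854 kg/d.
Biomass synthesised: P_X = Y_obs × 1854 = 419.0 kg VSS/d.
R_O = Q·ΔS − 1.42 P_X = 1854 − 594.9 = 1259 kg O₂/d.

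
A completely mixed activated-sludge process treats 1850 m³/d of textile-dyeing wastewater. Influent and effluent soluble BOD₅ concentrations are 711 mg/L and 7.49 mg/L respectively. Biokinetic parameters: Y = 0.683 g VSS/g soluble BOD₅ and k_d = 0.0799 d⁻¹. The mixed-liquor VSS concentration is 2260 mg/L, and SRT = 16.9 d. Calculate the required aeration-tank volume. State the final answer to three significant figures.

V ≈ 2830 m³

Steady-state biomass mass balance: V·X·(1 + k_d·θ_c) = Y·Q·(S₀ − S)·θ_c, so V = 0.683 × 1850 × (711 − 7.49) × 16.9 / [2260 × (1 + 0.0799 × 16.9)] = 1.5×10^7 / 5312 = 2828 m³.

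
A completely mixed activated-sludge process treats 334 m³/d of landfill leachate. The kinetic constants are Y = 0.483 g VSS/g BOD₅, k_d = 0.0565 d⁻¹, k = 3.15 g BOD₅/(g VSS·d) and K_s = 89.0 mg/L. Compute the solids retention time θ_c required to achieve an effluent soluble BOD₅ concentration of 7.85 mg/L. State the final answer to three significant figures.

From 1/θ_c = Y·k·S/(K_s + S) − k_d: Y·k·S/(K_s+S) = 0.483 × 3.15 × 7.85 / (89.0 + 7.85) = 0.1233 d⁻¹.
Then 1/θ_c = μ − k_d = 0.1233 − 0.0565 = 0.06682 d⁻¹, giving θ_c = 14.97 d.

θ_c ≈ 15.0 d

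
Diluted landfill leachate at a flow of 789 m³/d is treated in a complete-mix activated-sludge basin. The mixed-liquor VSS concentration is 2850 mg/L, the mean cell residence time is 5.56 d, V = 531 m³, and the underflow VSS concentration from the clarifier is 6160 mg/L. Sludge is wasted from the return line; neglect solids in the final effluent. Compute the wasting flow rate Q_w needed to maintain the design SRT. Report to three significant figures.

Q_w ≈ 44.2 m³/d

θ_c = V·X/(Q_w·X_r) when wasting from the recycle, so Q_w = V·X/(θ_c·X_r) = 531.0 × 2850 / (5.56 × 6160) = 44.19 m³/d.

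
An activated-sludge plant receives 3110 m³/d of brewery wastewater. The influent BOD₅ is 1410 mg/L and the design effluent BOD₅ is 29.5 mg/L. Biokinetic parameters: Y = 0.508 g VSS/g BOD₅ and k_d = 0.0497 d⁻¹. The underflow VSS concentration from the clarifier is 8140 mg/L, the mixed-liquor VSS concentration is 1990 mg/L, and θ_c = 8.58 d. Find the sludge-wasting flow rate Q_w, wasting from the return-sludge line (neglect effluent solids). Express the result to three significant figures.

Steady-state biomass mass balance: V·X·(1 + k_d·θ_c) = Y·Q·(S₀ − S)·θ_c, so V = 0.508 × 3110 × (1410 − 29.5) × 8.58 / [1990 × (1 + 0.0497 × 8.58)] = 1.87×10^7 / 2839 = 6592 m³.
θ_c = V·X/(Q_w·X_r) when wasting from the recycle, so Q_w = V·X/(θ_c·X_r) = 6592 × 1990 / (8.58 × 8140) = 187.8 m³/d.

Q_w ≈ 188 m³/d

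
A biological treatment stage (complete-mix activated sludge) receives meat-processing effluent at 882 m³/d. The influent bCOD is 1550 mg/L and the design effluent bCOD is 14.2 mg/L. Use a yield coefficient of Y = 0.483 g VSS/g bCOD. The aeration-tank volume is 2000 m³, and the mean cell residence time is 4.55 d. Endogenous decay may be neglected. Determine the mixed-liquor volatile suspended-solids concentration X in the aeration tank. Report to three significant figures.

X ≈ 1490 mg/L

X = Y·Q·ΔS·θ_c / V = 0.483 × 882 × (1550 − 14.2) × 4.55 / 2000 = 1488 mg/L.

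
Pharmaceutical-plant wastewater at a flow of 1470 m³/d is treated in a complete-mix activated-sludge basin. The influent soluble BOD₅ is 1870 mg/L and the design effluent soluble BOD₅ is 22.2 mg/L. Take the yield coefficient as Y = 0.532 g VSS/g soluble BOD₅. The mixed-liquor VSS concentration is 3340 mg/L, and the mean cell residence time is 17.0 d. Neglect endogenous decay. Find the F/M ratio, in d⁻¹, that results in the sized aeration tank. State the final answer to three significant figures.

F/M ≈ 0.112 d⁻¹

V·X = Y·Q·ΔS·θ_c gives V = 0.532 × 1470 × (1870 − 22.2) × 17.0 / 3340 = 7355 m³.
Food-to-microorganism ratio F/M = Q S₀ / (V X) = 1470 × 1870 / (7355 × 3340) = 0.1119 d⁻¹.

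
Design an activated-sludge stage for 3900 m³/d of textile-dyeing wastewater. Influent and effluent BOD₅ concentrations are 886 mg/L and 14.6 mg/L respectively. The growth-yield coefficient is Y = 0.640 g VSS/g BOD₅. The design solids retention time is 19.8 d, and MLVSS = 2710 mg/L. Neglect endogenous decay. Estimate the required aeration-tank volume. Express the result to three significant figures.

V ≈ 15900 m³

With k_d = 0 the design equation reduces to V = Y Q (S₀−S) θ_c / X = 0.640 × 3900 × (886 − 14.6) × 19.8 / 2710 = 15891 m³.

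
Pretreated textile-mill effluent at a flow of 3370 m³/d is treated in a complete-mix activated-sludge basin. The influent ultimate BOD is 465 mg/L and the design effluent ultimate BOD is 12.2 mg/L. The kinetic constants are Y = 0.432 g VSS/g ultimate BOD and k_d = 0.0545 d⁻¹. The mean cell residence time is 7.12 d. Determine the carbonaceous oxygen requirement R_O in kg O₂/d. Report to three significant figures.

R_O ≈ 852 kg O₂/d

Observed yield with endogenous decay: Y_obs = Y / (1 + k_d·θ_c) = 0.432 / (1 + 0.0545 × 7.12) = 0.432 / 1.388 = 0.3112 g VSS/g ultimate BOD.
Substrate removed = Q·(S₀ − S) = 3370 m³/d × (465 − 12.2) g/m³ = 1.53×10^6 g/d = 1526 kg/d.
Net sludge production P_X = 0.3112 × 1526 = 474.9 kg VSS/d.
R_O = Q·(S₀ − S) − 1.42·P_X = 1526 − 1.42 × 474.9 = 851.6 kg O₂/d.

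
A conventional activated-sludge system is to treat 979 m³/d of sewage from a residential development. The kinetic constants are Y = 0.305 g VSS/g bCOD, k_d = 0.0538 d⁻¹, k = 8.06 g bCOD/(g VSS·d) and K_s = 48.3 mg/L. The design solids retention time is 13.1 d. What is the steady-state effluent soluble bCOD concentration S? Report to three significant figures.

S ≈ 2.70 mg/L

Effluent substrate depends only on kinetics and SRT: S = K_s(1 + k_d θ_c) / [θ_c(Yk − k_d) − 1] = 48.3 × (1 + 0.0538 × 13.1) / [13.1 × (0.305 × 8.06 − 0.0538) − 1] = 82.34 / 30.50 = 2.700 mg/L.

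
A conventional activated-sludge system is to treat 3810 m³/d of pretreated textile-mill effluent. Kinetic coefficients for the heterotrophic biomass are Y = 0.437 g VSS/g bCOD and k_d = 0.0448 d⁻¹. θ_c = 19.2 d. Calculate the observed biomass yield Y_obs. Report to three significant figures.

Observed yield with endogenous decay: Y_obs = Y / (1 + k_d·θ_c) = 0.437 / (1 + 0.0448 × 19.2) = 0.437 / 1.860 = 0.2349 g VSS/g bCOD.

Y_obs ≈ 0.235 g VSS/g bCOD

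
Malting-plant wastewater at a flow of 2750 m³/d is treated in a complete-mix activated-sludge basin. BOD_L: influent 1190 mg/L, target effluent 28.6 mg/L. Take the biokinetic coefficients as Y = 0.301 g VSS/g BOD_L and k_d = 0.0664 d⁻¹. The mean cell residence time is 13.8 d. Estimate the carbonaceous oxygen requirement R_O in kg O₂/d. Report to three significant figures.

Observed yield with endogenous decay: Y_obs = Y / (1 + k_d·θ_c) = 0.301 / (1 + 0.0664 × 13.8) = 0.301 / 1.916 = 0.1571 g VSS/g BOD_L.
Q·(S₀ − S) = 2750 × (1190 − 28.6) × 10⁻³ = 3194 kg/d removed.
Biomass synthesised: P_X = Y_obs × 3194 = 501.7 kg VSS/d.
R_O = Q·ΔS − 1.42 P_X = 3194 − 712.4 = 2481 kg O₂/d.

R_O ≈ 2480 kg O₂/d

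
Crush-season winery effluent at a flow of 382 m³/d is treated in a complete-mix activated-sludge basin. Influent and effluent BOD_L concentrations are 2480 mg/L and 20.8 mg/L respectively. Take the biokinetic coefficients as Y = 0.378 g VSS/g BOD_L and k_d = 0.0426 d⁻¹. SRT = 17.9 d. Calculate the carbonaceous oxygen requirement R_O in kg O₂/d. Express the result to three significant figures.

Observed yield with endogenous decay: Y_obs = Y / (1 + k_d·θ_c) = 0.378 / (1 + 0.0426 × 17.9) = 0.378 / 1.763 = 0.2145 g VSS/g BOD_L.
Q·(S₀ − S) = 382 × (2480 − 20.8) × 10⁻³ = 939.4 kg/d removed.
Biomass synthesised: P_X = Y_obs × 939.4 = 201.5 kg VSS/d.
Carbonaceous O₂ demand = substrate oxidised − cell-mass equivalent = 939.4 − 1.42 × 201.5 = 653.3 kg O₂/d.

R_O ≈ 653 kg O₂/d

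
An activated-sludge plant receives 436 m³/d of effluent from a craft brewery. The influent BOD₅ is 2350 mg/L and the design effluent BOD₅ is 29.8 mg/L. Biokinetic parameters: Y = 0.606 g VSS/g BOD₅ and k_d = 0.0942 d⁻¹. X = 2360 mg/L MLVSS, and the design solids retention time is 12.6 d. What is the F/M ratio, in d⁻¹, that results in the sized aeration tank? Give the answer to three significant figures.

Rearranging the biomass balance for a CMAS with decay, V = Y·Q·ΔS·θ_c / [X·(1+k_d θ_c)] = 0.606 × 436 × (2350 − 29.8) × 12.6 / [2360 × (1 + 0.0942 × 12.6)] = 7.72×10^6 / 5161 = 1497 m³.
F/M = applied load / biomass = Q·S₀/(V·X) = 436 × 2350 / (1497 × 2360) = 0.2901 d⁻¹.

F/M ≈ 0.290 d⁻¹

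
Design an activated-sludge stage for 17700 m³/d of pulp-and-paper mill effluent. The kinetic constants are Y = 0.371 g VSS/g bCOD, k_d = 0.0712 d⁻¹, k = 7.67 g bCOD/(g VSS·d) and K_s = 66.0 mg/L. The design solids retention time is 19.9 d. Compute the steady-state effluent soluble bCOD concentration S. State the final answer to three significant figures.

S ≈ 2.94 mg/L

For a completely mixed reactor with recycle the Lawrence–McCarty relation gives S = K_s·(1 + k_d·θ_c) / [θ_c·(Y·k − k_d) − 1] = 66.0 × (1 + 0.0712 × 19.9) / [19.9 × (0.371 × 7.67 − 0.0712) − 1] = 159.5 / 54.21 = 2.943 mg/L.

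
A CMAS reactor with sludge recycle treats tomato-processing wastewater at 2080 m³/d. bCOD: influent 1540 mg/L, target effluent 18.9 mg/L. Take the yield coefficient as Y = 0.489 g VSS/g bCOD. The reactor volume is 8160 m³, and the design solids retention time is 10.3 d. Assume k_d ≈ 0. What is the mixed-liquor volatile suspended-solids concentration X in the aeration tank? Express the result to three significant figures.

X ≈ 1950 mg/L

From V·X = Y·Q·(S₀ − S)·θ_c (decay neglected): X = 0.489 × 2080 × (1540 − 18.9) × 10.3 / 8160 = 1953 mg/L.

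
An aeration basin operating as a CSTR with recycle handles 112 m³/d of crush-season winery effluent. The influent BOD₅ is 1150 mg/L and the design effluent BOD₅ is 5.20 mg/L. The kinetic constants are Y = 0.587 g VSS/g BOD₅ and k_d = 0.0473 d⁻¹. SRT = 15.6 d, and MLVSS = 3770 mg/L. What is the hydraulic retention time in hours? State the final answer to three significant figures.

τ ≈ 38.4 h

Steady-state biomass mass balance: V·X·(1 + k_d·θ_c) = Y·Q·(S₀ − S)·θ_c, so V = 0.587 × 112 × (1150 − 5.20) × 15.6 / [3770 × (1 + 0.0473 × 15.6)] = 1.17×10^6 / 6552 = 179.2 m³.
HRT = V/Q = 179.2 m³ / 112 m³·d⁻¹ = 1.600 d × 24 = 38.40 h.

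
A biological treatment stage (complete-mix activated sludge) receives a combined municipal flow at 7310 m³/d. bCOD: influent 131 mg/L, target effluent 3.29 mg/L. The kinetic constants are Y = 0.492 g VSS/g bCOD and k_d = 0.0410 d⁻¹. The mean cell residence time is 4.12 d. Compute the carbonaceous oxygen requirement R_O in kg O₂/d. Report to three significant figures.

R_O ≈ 376 kg O₂/d

Correct the yield for decay: Y_obs = Y/(1 + k_d θ_c) = 0.492 / (1 + 0.0410 × 4.12) = 0.492 / 1.169 = 0.4209.
ΔS = 131 − 3.29 = 127.7 mg/L, so the substrate removal rate is 7310 × 127.7/1000 = 933.6 kg bCOD/d.
Biomass synthesised: P_X = Y_obs × 933.6 = 392.9 kg VSS/d.
R_O = Q·(S₀ − S) − 1.42·P_X = 933.6 − 1.42 × 392.9 = 375.6 kg O₂/d.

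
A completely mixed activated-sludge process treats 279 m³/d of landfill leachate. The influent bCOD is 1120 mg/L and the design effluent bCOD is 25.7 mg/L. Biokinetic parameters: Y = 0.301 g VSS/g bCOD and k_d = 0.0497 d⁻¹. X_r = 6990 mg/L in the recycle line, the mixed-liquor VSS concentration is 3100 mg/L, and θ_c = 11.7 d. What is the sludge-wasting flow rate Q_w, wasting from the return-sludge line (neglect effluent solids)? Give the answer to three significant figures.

Q_w ≈ 8.31 m³/d

Rearranging the biomass balance for a CMAS with decay, V = Y·Q·ΔS·θ_c / [X·(1+k_d θ_c)] = 0.301 × 279 × (1120 − 25.7) × 11.7 / [3100 × (1 + 0.0497 × 11.7)] = 1.08×10^6 / 4903 = 219.3 m³.
Wasting from the return line (neglecting effluent solids): Q_w = V·X / (θ_c·X_r) = 219.3 × 3100 / (11.7 × 6990) = 8.313 m³/d.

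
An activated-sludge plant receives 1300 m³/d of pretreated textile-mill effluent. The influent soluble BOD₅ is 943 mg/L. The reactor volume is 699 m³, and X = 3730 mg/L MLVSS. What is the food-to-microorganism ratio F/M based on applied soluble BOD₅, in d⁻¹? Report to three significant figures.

Food-to-microorganism ratio F/M = Q S₀ / (V X) = 1300 × 943 / (699.0 × 3730) = 0.4702 d⁻¹.

F/M ≈ 0.470 d⁻¹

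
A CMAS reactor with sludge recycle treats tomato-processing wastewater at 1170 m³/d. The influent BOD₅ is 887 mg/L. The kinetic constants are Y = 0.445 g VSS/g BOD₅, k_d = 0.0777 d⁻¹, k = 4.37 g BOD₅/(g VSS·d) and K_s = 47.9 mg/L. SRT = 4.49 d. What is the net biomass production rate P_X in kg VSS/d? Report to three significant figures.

Effluent substrate depends only on kinetics and SRT: S = K_s(1 + k_d θ_c) / [θ_c(Yk − k_d) − 1] = 47.9 × (1 + 0.0777 × 4.49) / [4.49 × (0.445 × 4.37 − 0.0777) − 1] = 64.61 / 7.383 = 8.752 mg/L.
The observed yield is Y_obs = Y/(1 + k_d·θ_c) = 0.445 / (1 + 0.0777 × 4.49) = 0.445 / 1.349 = 0.3299 g VSS per g BOD₅ removed.
Substrate removed = Q·(S₀ − S) = 1170 m³/d × (887 − 8.75) g/m³ = 1.03×10^6 g/d = 1028 kg/d.
Net biomass production P_X = Y_obs × Q·(S₀ − S) = 0.3299 × 1028 = 339.0 kg VSS/d.

P_X ≈ 339 kg VSS/d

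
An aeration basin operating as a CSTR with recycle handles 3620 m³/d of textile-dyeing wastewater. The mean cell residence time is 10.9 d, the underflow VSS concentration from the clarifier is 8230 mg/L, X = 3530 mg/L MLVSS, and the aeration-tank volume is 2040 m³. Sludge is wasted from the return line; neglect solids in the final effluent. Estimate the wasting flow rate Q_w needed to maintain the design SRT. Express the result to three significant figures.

θ_c = V·X/(Q_w·X_r) when wasting from the recycle, so Q_w = V·X/(θ_c·X_r) = 2040 × 3530 / (10.9 × 8230) = 80.27 m³/d.

Q_w ≈ 80.3 m³/d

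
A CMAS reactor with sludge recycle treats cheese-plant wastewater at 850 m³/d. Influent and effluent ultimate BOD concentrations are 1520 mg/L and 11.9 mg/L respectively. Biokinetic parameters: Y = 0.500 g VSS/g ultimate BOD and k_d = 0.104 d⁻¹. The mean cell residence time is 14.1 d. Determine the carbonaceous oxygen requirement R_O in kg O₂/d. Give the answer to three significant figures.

Observed yield with endogenous decay: Y_obs = Y / (1 + k_d·θ_c) = 0.500 / (1 + 0.104 × 14.1) = 0.500 / 2.466 = 0.2027 g VSS/g ultimate BOD.
Q·(S₀ − S) = 850 × (1520 − 11.9) × 10⁻³ = 1282 kg/d removed.
Biomass synthesised: P_X = Y_obs × 1282 = 259.9 kg VSS/d.
Carbonaceous O₂ demand = substrate oxidised − cell-mass equivalent = 1282 − 1.42 × 259.9 = 912.9 kg O₂/d.

R_O ≈ 913 kg O₂/d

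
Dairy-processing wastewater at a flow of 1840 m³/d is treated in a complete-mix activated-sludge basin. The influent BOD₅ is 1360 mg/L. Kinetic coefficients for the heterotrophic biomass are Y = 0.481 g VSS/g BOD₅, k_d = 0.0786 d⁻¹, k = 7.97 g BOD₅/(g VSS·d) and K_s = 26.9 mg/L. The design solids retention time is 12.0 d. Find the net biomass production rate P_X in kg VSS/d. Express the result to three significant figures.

P_X ≈ 619 kg VSS/d

From the Monod/SRT balance for a CMAS, S = K_s·(1+k_d θ_c)/[θ_c·(Y k − k_d) − 1] = 26.9 × (1 + 0.0786 × 12.0) / [12.0 × (0.481 × 7.97 − 0.0786) − 1] = 52.27 / 44.06 = 1.186 mg/L.
Correct the yield for decay: Y_obs = Y/(1 + k_d θ_c) = 0.481 / (1 + 0.0786 × 12.0) = 0.481 / 1.943 = 0.2475.
ΔS = 1360 − 1.19 = 1359 mg/L, so the substrate removal rate is 1840 × 1359/1000 = 2500 kg BOD₅/d.
Net biomass production P_X = Y_obs × Q·(S₀ − S) = 0.2475 × 2500 = 618.9 kg VSS/d.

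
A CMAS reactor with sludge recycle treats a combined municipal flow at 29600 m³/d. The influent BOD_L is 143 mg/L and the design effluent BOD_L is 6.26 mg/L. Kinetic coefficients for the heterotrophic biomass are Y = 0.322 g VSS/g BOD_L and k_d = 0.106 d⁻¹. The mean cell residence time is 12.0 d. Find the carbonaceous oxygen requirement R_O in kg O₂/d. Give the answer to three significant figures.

Observed yield with endogenous decay: Y_obs = Y / (1 + k_d·θ_c) = 0.322 / (1 + 0.106 × 12.0) = 0.322 / 2.272 = 0.1417 g VSS/g BOD_L.
Q·(S₀ − S) = 29600 × (143 − 6.26) × 10⁻³ = 4048 kg/d removed.
Net sludge production P_X = 0.1417 × 4048 = 573.6 kg VSS/d.
R_O = Q·(S₀ − S) − 1.42·P_X = 4048 − 1.42 × 573.6 = 3233 kg O₂/d.

R_O ≈ 3230 kg O₂/d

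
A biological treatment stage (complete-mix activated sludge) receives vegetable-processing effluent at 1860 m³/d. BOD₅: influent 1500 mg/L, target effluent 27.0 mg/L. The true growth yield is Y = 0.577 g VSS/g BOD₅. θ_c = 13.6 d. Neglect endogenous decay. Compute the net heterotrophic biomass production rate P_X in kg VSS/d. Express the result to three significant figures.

P_X ≈ 1580 kg VSS/d

With endogenous decay neglected, the observed yield equals the true yield: Y_obs = Y = 0.577 g VSS/g BOD₅.
ΔS = 1500 − 27.0 = 1473 mg/L, so the substrate removal rate is 1860 × 1473/1000 = 2740 kg BOD₅/d.
So the net sludge growth is P_X = 0.5770 × 2740 = 1581 kg VSS/d.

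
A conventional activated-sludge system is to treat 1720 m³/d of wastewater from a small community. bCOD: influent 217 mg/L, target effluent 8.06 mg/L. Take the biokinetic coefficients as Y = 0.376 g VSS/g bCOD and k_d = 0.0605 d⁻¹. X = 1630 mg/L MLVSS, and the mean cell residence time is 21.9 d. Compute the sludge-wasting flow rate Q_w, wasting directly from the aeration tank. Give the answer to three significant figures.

Q_w ≈ 35.7 m³/d

From the SRT design equation V = Y Q (S₀−S) θ_c / [X (1 + k_d θ_c)] = 0.376 × 1720 × (217 − 8.06) × 21.9 / [1630 × (1 + 0.0605 × 21.9)] = 2.96×10^6 / 3790 = 780.9 m³.
With mixed-liquor wasting, θ_c = V/Q_w, so Q_w = V/θ_c = 780.9/21.9 = 35.66 m³/d.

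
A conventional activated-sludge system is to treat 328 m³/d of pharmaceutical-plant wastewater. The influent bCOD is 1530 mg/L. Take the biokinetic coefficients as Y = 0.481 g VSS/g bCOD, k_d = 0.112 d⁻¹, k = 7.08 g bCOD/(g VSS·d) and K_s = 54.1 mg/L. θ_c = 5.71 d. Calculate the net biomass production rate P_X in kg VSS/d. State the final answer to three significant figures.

For a completely mixed reactor with recycle the Lawrence–McCarty relation gives S = K_s·(1 + k_d·θ_c) / [θ_c·(Y·k − k_d) − 1] = 54.1 × (1 + 0.112 × 5.71) / [5.71 × (0.481 × 7.08 − 0.112) − 1] = 88.70 / 17.81 = 4.981 mg/L.
Y_obs = Y / (1 + k_d θ_c) = 0.481 / (1 + 0.112 × 5.71) = 0.481 / 1.640 = 0.2934.
Q·(S₀ − S) = 328 × (1530 − 4.98) × 10⁻³ = 500.2 kg/d removed.
Biomass produced: P_X = Y_obs·Q·ΔS = 0.2934 × 500.2 ≈ 146.7 kg VSS/d.

P_X ≈ 147 kg VSS/d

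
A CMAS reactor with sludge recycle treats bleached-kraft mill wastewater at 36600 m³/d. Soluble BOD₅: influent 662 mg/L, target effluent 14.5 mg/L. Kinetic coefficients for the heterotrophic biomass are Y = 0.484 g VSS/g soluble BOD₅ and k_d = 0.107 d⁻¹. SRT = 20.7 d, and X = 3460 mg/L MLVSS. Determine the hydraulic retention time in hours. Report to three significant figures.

τ ≈ 14.0 h

Steady-state biomass mass balance: V·X·(1 + k_d·θ_c) = Y·Q·(S₀ − S)·θ_c, so V = 0.484 × 36600 × (662 − 14.5) × 20.7 / [3460 × (1 + 0.107 × 20.7)] = 2.37×10^8 / 11124 = 21345 m³.
HRT = V/Q = 21345 m³ / 36600 m³·d⁻¹ = 0.5832 d × 24 = 14.00 h.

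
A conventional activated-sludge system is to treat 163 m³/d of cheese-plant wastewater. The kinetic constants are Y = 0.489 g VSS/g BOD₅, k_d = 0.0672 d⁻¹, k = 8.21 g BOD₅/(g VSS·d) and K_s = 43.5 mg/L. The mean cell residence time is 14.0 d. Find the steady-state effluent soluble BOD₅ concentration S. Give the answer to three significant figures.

From the Monod/SRT balance for a CMAS, S = K_s·(1+k_d θ_c)/[θ_c·(Y k − k_d) − 1] = 43.5 × (1 + 0.0672 × 14.0) / [14.0 × (0.489 × 8.21 − 0.0672) − 1] = 84.42 / 54.26 = 1.556 mg/L.

S ≈ 1.56 mg/L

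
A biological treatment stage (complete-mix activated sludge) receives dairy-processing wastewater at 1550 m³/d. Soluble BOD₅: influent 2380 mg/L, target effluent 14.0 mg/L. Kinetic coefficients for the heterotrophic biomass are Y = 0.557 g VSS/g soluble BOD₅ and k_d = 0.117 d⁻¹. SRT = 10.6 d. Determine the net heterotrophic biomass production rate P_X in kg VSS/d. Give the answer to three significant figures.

P_X ≈ 912 kg VSS/d

Y_obs = Y / (1 + k_d θ_c) = 0.557 / (1 + 0.117 × 10.6) = 0.557 / 2.240 = 0.2486.
Substrate removed = Q·(S₀ − S) = 1550 m³/d × (2380 − 14.0) g/m³ = 3.67×10^6 g/d = 3667 kg/d.
P_X = Y_obs · Q(S₀ − S) = 0.2486 × 3667 = 911.8 kg VSS/d.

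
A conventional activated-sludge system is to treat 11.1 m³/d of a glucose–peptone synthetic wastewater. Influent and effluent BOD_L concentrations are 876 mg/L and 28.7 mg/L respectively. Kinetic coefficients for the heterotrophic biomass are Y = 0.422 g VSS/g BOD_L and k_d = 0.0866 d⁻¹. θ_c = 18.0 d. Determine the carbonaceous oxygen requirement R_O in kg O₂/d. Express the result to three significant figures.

Correct the yield for decay: Y_obs = Y/(1 + k_d θ_c) = 0.422 / (1 + 0.0866 × 18.0) = 0.422 / 2.559 = 0.1649.
Q·(S₀ − S) = 11.1 × (876 − 28.7) × 10⁻³ = 9.405 kg/d removed.
Biomass synthesised: P_X = Y_obs × 9.405 = 1.551 kg VSS/d.
R_O = Q·ΔS − 1.42 P_X = 9.405 − 2.203 = 7.202 kg O₂/d.

R_O ≈ 7.20 kg O₂/d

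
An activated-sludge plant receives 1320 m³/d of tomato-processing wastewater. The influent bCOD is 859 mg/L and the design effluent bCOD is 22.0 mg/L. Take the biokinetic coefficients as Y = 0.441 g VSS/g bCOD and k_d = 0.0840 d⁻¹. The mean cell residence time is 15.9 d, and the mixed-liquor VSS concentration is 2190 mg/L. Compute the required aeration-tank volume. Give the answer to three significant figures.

From the SRT design equation V = Y Q (S₀−S) θ_c / [X (1 + k_d θ_c)] = 0.441 × 1320 × (859 − 22.0) × 15.9 / [2190 × (1 + 0.0840 × 15.9)] = 7.75×10^6 / 5115 = 1515 m³.

V ≈ 1510 m³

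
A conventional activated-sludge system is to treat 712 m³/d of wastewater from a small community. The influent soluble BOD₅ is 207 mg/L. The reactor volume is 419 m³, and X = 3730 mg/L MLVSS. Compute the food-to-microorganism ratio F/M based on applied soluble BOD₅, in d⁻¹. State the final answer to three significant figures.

F/M ≈ 0.0943 d⁻¹

F/M = applied load / biomass = Q·S₀/(V·X) = 712 × 207 / (419.0 × 3730) = 0.09430 d⁻¹.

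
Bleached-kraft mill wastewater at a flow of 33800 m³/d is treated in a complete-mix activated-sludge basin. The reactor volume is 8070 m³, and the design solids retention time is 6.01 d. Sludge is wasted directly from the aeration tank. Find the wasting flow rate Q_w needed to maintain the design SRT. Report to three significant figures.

Q_w ≈ 1340 m³/d

For wasting at MLVSS concentration, Q_w = V/θ_c = 8070/6.01 = 1343 m³/d.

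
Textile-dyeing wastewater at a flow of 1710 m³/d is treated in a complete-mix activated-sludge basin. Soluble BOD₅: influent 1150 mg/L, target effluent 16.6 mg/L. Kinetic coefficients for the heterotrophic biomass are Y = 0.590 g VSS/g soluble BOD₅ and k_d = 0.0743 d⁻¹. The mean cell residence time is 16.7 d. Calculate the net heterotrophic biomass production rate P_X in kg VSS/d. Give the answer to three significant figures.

Observed yield with endogenous decay: Y_obs = Y / (1 + k_d·θ_c) = 0.590 / (1 + 0.0743 × 16.7) = 0.590 / 2.241 = 0.2633 g VSS/g soluble BOD₅.
Substrate removed = Q·(S₀ − S) = 1710 m³/d × (1150 − 16.6) g/m³ = 1.94×10^6 g/d = 1938 kg/d.
Biomass produced: P_X = Y_obs·Q·ΔS = 0.2633 × 1938 ≈ 510.3 kg VSS/d.

P_X ≈ 510 kg VSS/d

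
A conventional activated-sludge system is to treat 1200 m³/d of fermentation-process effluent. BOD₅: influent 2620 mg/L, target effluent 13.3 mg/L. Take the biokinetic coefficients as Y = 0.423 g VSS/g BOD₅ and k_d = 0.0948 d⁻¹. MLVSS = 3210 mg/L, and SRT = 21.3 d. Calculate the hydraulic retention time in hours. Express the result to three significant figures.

Steady-state biomass mass balance: V·X·(1 + k_d·θ_c) = Y·Q·(S₀ − S)·θ_c, so V = 0.423 × 1200 × (2620 − 13.3) × 21.3 / [3210 × (1 + 0.0948 × 21.3)] = 2.82×10^7 / 9692 = 2908 m³.
τ = V/Q = 2908/1200 = 2.423 d, or 58.16 h.

τ ≈ 58.2 h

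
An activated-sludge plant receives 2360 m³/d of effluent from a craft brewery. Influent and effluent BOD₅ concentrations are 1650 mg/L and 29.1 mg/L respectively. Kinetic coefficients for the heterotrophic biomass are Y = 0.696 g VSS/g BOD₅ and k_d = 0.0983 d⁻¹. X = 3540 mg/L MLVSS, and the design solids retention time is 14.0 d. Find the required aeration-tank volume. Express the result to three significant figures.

V ≈ 4430 m³

From the SRT design equation V = Y Q (S₀−S) θ_c / [X (1 + k_d θ_c)] = 0.696 × 2360 × (1650 − 29.1) × 14.0 / [3540 × (1 + 0.0983 × 14.0)] = 3.73×10^7 / 8412 = 4431 m³.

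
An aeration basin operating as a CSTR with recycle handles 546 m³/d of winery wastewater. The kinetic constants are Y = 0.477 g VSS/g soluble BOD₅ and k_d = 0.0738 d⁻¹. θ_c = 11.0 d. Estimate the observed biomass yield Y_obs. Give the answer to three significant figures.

Y_obs ≈ 0.263 g VSS/g soluble BOD₅

Correct the yield for decay: Y_obs = Y/(1 + k_d θ_c) = 0.477 / (1 + 0.0738 × 11.0) = 0.477 / 1.812 = 0.2633.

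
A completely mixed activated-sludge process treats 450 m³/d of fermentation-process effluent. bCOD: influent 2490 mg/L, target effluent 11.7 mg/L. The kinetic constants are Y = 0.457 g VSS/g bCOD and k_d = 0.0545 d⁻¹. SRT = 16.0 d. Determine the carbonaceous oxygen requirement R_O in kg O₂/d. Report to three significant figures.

R_O ≈ 729 kg O₂/d

Correct the yield for decay: Y_obs = Y/(1 + k_d θ_c) = 0.457 / (1 + 0.0545 × 16.0) = 0.457 / 1.872 = 0.2441.
ΔS = 2490 − 11.7 = 2478 mg/L, so the substrate removal rate is 450 × 2478/1000 = 1115 kg bCOD/d.
Net sludge production P_X = 0.2441 × 1115 = 272.3 kg VSS/d.
Carbonaceous O₂ demand = substrate oxidised − cell-mass equivalent = 1115 − 1.42 × 272.3 = 728.6 kg O₂/d.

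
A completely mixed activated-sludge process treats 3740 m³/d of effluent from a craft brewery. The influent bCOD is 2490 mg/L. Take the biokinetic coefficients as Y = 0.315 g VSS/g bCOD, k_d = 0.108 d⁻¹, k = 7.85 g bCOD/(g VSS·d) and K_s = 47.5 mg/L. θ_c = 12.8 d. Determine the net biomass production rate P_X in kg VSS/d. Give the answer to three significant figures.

Effluent substrate depends only on kinetics and SRT: S = K_s(1 + k_d θ_c) / [θ_c(Yk − k_d) − 1] = 47.5 × (1 + 0.108 × 12.8) / [12.8 × (0.315 × 7.85 − 0.108) − 1] = 113.2 / 29.27 = 3.866 mg/L.
Correct the yield for decay: Y_obs = Y/(1 + k_d θ_c) = 0.315 / (1 + 0.108 × 12.8) = 0.315 / 2.382 = 0.1322.
ΔS = 2490 − 3.87 = 2486 mg/L, so the substrate removal rate is 3740 × 2486/1000 = 9298 kg bCOD/d.
So the net sludge growth is P_X = 0.1322 × 9298 = 1229 kg VSS/d.

P_X ≈ 1230 kg VSS/d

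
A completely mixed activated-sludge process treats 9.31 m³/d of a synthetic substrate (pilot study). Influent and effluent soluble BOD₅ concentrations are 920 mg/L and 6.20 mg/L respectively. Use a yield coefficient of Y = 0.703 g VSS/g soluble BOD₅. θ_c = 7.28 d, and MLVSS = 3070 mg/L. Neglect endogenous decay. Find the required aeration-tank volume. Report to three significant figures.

V ≈ 14.2 m³

With k_d = 0 the design equation reduces to V = Y Q (S₀−S) θ_c / X = 0.703 × 9.31 × (920 − 6.20) × 7.28 / 3070 = 14.18 m³.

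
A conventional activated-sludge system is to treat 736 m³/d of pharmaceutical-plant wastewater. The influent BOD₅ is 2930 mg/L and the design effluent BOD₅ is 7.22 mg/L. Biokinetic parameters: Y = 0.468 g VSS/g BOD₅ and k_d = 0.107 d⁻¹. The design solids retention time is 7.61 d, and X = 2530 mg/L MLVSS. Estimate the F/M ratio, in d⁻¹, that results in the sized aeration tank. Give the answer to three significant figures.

From the SRT design equation V = Y Q (S₀−S) θ_c / [X (1 + k_d θ_c)] = 0.468 × 736 × (2930 − 7.22) × 7.61 / [2530 × (1 + 0.107 × 7.61)] = 7.66×10^6 / 4590 = 1669 m³.
F/M = applied load / biomass = Q·S₀/(V·X) = 736 × 2930 / (1669 × 2530) = 0.5107 d⁻¹.

F/M ≈ 0.511 d⁻¹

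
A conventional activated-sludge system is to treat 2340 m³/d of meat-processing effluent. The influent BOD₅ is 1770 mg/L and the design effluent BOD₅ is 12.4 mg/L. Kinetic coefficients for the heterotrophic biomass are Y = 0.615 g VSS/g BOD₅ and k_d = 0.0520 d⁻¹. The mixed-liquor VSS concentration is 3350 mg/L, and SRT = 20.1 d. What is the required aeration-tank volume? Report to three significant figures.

V ≈ 7420 m³

Steady-state biomass mass balance: V·X·(1 + k_d·θ_c) = Y·Q·(S₀ − S)·θ_c, so V = 0.615 × 2340 × (1770 − 12.4) × 20.1 / [3350 × (1 + 0.0520 × 20.1)] = 5.08×10^7 / 6851 = 7420 m³.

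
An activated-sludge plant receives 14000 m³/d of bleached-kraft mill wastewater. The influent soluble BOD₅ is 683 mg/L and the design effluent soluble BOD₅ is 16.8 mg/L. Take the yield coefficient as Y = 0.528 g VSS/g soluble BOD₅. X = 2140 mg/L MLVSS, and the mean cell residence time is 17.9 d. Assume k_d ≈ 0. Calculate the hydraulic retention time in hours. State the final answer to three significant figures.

With k_d = 0 the design equation reduces to V = Y Q (S₀−S) θ_c / X = 0.528 × 14000 × (683 − 16.8) × 17.9 / 2140 = 41191 m³.
τ = V/Q = 41191/14000 = 2.942 d, or 70.61 h.

τ ≈ 70.6 h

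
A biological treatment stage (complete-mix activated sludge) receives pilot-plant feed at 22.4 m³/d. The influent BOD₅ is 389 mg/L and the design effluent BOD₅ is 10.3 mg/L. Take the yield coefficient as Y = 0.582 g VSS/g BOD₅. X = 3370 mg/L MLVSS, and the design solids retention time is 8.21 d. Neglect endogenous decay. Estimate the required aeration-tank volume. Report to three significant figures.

With k_d = 0 the design equation reduces to V = Y Q (S₀−S) θ_c / X = 0.582 × 22.4 × (389 − 10.3) × 8.21 / 3370 = 12.03 m³.

V ≈ 12.0 m³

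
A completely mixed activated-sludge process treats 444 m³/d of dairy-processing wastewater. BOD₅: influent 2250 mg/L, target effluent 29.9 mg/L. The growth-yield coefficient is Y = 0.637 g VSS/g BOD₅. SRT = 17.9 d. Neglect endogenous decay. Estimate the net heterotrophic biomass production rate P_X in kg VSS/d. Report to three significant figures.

P_X ≈ 628 kg VSS/d

No decay correction is needed, so Y_obs = Y = 0.637.
Substrate removed = Q·(S₀ − S) = 444 m³/d × (2250 − 29.9) g/m³ = 9.86×10^5 g/d = 985.7 kg/d.
Net biomass production P_X = Y_obs × Q·(S₀ − S) = 0.6370 × 985.7 = 627.9 kg VSS/d.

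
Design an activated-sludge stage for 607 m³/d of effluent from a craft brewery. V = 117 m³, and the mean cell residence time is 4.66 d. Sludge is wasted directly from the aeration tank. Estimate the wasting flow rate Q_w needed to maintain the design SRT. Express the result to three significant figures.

Q_w ≈ 25.1 m³/d

With mixed-liquor wasting, θ_c = V/Q_w, so Q_w = V/θ_c = 117.0/4.66 = 25.11 m³/d.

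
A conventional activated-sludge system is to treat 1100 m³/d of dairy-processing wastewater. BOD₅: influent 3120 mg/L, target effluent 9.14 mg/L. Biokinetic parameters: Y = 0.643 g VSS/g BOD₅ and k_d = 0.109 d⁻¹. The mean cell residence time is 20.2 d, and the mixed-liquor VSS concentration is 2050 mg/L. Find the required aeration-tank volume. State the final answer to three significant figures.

From the SRT design equation V = Y Q (S₀−S) θ_c / [X (1 + k_d θ_c)] = 0.643 × 1100 × (3120 − 9.14) × 20.2 / [2050 × (1 + 0.109 × 20.2)] = 4.44×10^7 / 6564 = 6772 m³.

V ≈ 6770 m³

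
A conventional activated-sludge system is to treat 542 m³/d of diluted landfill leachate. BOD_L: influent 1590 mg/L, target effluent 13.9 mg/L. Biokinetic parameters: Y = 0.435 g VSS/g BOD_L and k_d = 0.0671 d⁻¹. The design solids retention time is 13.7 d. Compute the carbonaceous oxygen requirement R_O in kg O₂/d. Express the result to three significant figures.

Correct the yield for decay: Y_obs = Y/(1 + k_d θ_c) = 0.435 / (1 + 0.0671 × 13.7) = 0.435 / 1.919 = 0.2266.
ΔS = 1590 − 13.9 = 1576 mg/L, so the substrate removal rate is 542 × 1576/1000 = 854.2 kg BOD_L/d.
Biomass synthesised: P_X = Y_obs × 854.2 = 193.6 kg VSS/d.
R_O = Q·ΔS − 1.42 P_X = 854.2 − 274.9 = 579.3 kg O₂/d.

R_O ≈ 579 kg O₂/d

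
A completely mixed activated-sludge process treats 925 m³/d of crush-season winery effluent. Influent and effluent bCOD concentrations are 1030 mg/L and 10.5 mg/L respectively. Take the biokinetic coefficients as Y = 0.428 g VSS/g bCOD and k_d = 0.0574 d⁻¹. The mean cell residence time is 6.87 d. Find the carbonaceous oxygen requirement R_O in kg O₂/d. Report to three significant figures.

The observed yield is Y_obs = Y/(1 + k_d·θ_c) = 0.428 / (1 + 0.0574 × 6.87) = 0.428 / 1.394 = 0.3070 g VSS per g bCOD removed.
Substrate removed = Q·(S₀ − S) = 925 m³/d × (1030 − 10.5) g/m³ = 9.43×10^5 g/d = 943.0 kg/d.
P_X = Y_obs·Q·(S₀ − S) = 0.3070 × 943.0 = 289.5 kg VSS/d.
R_O = Q·(S₀ − S) − 1.42·P_X = 943.0 − 1.42 × 289.5 = 532.0 kg O₂/d.

R_O ≈ 532 kg O₂/d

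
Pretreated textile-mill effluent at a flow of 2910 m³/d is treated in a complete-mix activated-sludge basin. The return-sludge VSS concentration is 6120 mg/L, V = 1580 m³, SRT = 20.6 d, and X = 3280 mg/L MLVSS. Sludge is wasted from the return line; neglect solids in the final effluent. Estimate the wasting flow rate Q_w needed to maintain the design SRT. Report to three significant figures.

Q_w = (V·X)/(θ_c X_r) = 1580 × 3280 / (20.6 × 6120) = 41.11 m³/d.

Q_w ≈ 41.1 m³/d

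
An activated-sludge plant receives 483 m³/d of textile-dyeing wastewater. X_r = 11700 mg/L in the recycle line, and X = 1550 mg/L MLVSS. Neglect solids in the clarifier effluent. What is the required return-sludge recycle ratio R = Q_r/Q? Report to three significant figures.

R ≈ 0.153

R = Q_r/Q = X/(X_r − X) = 1550 / (11700 − 1550) = 0.1527.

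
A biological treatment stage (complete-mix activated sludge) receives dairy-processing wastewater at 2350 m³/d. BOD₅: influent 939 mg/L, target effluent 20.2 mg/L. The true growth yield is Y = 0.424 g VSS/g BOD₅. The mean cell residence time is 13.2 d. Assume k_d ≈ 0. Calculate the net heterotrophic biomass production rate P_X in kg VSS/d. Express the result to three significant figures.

P_X ≈ 915 kg VSS/d

No decay correction is needed, so Y_obs = Y = 0.424.
Mass of BOD₅ removed per day: Q(S₀ − S) = 2350 × 918.8 g/m³ = 2159 kg/d.
P_X = Y_obs · Q(S₀ − S) = 0.4240 × 2159 = 915.5 kg VSS/d.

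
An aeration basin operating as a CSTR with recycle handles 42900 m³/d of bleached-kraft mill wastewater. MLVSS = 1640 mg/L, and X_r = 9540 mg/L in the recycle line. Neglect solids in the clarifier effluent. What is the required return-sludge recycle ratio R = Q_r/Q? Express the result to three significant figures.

Solids balance on the clarifier gives (1+R)X = R·X_r, so R = X/(X_r − X) = 1640 / (9540 − 1640) = 0.2076.

R ≈ 0.208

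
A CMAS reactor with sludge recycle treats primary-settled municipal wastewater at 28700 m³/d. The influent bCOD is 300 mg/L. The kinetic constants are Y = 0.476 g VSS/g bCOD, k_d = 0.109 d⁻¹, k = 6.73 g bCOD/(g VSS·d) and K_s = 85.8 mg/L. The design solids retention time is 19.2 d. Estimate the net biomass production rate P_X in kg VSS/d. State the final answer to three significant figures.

P_X ≈ 1310 kg VSS/d

Effluent substrate depends only on kinetics and SRT: S = K_s(1 + k_d θ_c) / [θ_c(Yk − k_d) − 1] = 85.8 × (1 + 0.109 × 19.2) / [19.2 × (0.476 × 6.73 − 0.109) − 1] = 265.4 / 58.41 = 4.543 mg/L.
Y_obs = Y / (1 + k_d θ_c) = 0.476 / (1 + 0.109 × 19.2) = 0.476 / 3.093 = 0.1539.
Q·(S₀ − S) = 28700 × (300 − 4.54) × 10⁻³ = 8480 kg/d removed.
Net biomass production P_X = Y_obs × Q·(S₀ − S) = 0.1539 × 8480 = 1305 kg VSS/d.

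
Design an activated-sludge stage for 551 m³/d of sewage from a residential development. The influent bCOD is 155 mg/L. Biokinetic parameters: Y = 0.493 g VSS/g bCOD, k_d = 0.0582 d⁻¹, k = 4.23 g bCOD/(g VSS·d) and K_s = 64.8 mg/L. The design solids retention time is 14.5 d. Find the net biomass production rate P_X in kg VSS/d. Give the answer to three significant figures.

P_X ≈ 22.2 kg VSS/d

From the Monod/SRT balance for a CMAS, S = K_s·(1+k_d θ_c)/[θ_c·(Y k − k_d) − 1] = 64.8 × (1 + 0.0582 × 14.5) / [14.5 × (0.493 × 4.23 − 0.0582) − 1] = 119.5 / 28.39 = 4.208 mg/L.
Correct the yield for decay: Y_obs = Y/(1 + k_d θ_c) = 0.493 / (1 + 0.0582 × 14.5) = 0.493 / 1.844 = 0.2674.
ΔS = 155 − 4.21 = 150.8 mg/L, so the substrate removal rate is 551 × 150.8/1000 = 83.09 kg bCOD/d.
P_X = Y_obs · Q(S₀ − S) = 0.2674 × 83.09 = 22.21 kg VSS/d.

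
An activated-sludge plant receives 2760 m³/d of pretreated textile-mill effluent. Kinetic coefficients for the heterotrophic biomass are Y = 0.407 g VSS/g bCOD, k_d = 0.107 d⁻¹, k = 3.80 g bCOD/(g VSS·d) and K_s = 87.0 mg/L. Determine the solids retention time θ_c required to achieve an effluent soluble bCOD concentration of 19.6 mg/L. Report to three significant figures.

From 1/θ_c = Y·k·S/(K_s + S) − k_d: Y·k·S/(K_s+S) = 0.407 × 3.80 × 19.6 / (87.0 + 19.6) = 0.2844 d⁻¹.
1/θ_c = 0.2844 − 0.107 = 0.1774 d⁻¹, so θ_c = 5.638 d.

θ_c ≈ 5.64 d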